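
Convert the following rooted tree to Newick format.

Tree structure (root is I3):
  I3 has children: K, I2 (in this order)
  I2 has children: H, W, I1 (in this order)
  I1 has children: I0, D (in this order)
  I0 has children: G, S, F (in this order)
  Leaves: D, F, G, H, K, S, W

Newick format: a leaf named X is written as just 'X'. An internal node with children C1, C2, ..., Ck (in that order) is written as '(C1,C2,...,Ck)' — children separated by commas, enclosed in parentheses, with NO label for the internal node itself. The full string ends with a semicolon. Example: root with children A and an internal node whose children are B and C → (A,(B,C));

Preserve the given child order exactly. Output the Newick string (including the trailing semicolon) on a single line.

internal I3 with children ['K', 'I2']
  leaf 'K' → 'K'
  internal I2 with children ['H', 'W', 'I1']
    leaf 'H' → 'H'
    leaf 'W' → 'W'
    internal I1 with children ['I0', 'D']
      internal I0 with children ['G', 'S', 'F']
        leaf 'G' → 'G'
        leaf 'S' → 'S'
        leaf 'F' → 'F'
      → '(G,S,F)'
      leaf 'D' → 'D'
    → '((G,S,F),D)'
  → '(H,W,((G,S,F),D))'
→ '(K,(H,W,((G,S,F),D)))'
Final: (K,(H,W,((G,S,F),D)));

Answer: (K,(H,W,((G,S,F),D)));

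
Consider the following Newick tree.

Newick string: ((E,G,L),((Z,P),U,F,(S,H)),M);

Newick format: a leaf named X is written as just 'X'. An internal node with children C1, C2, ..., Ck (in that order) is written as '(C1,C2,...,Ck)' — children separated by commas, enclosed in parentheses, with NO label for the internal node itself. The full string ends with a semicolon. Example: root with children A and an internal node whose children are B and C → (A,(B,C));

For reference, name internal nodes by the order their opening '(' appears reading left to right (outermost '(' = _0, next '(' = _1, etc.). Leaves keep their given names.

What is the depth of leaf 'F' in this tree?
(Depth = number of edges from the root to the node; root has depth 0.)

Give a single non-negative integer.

Newick: ((E,G,L),((Z,P),U,F,(S,H)),M);
Naming internals by '(' encounter order: outermost '(' = _0, next = _1, ...
Query node: F
Path from root: _0 -> _2 -> F
Depth of F: 2 (number of edges from root)

Answer: 2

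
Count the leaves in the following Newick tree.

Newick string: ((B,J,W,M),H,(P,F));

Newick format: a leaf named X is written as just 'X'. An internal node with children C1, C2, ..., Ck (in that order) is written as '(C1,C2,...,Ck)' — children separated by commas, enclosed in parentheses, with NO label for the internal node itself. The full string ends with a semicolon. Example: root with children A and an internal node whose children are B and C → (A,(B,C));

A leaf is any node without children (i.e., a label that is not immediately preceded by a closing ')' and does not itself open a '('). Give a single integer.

Newick: ((B,J,W,M),H,(P,F));
Scan left-to-right; a leaf is any maximal label run not followed by '(':
  pos 2: leaf 'B' → count = 1
  pos 4: leaf 'J' → count = 2
  pos 6: leaf 'W' → count = 3
  pos 8: leaf 'M' → count = 4
  pos 11: leaf 'H' → count = 5
  pos 14: leaf 'P' → count = 6
  pos 16: leaf 'F' → count = 7
Total leaves: 7

Answer: 7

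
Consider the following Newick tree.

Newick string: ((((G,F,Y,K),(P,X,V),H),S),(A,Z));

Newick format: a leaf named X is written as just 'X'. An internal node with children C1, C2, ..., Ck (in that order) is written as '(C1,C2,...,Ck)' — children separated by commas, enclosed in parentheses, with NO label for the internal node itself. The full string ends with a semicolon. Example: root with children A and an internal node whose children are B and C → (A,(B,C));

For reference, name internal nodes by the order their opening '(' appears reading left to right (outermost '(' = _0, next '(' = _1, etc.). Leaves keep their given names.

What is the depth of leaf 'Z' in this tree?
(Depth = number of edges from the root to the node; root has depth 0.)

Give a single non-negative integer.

Answer: 2

Derivation:
Newick: ((((G,F,Y,K),(P,X,V),H),S),(A,Z));
Naming internals by '(' encounter order: outermost '(' = _0, next = _1, ...
Query node: Z
Path from root: _0 -> _5 -> Z
Depth of Z: 2 (number of edges from root)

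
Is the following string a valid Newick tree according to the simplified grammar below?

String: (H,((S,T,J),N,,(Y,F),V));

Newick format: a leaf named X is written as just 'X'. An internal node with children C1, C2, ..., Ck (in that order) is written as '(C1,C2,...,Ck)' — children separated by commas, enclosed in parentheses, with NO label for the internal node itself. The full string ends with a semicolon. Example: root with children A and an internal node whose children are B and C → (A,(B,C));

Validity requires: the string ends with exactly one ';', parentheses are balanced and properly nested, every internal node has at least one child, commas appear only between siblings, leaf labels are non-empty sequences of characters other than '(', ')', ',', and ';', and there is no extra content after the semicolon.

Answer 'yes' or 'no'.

Answer: no

Derivation:
Input: (H,((S,T,J),N,,(Y,F),V));
Paren balance: 4 '(' vs 4 ')' OK
Ends with single ';': True
Full parse: FAILS (empty leaf label at pos 14)
Valid: False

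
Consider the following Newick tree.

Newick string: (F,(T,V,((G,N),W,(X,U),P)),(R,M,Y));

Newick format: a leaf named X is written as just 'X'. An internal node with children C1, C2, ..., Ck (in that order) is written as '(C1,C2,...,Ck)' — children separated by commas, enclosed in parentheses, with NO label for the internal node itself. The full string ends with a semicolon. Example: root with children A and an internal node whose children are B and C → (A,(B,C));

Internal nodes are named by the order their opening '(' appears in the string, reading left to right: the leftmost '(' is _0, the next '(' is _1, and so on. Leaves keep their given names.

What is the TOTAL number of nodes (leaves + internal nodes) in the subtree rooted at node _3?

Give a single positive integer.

Answer: 3

Derivation:
Newick: (F,(T,V,((G,N),W,(X,U),P)),(R,M,Y));
Locate _3: it is the '(' at position 9 (the 4th '(' reading left to right).
Query: subtree rooted at _3
_3: subtree_size = 1 + 2
  G: subtree_size = 1 + 0
  N: subtree_size = 1 + 0
Total subtree size of _3: 3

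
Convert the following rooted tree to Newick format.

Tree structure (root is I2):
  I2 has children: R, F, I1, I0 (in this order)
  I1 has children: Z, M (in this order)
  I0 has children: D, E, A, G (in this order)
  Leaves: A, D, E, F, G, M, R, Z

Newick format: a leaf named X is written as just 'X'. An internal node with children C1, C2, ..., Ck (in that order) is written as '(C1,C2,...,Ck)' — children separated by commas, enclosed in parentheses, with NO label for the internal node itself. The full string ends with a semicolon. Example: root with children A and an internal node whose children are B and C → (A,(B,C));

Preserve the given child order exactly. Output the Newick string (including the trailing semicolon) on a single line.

Answer: (R,F,(Z,M),(D,E,A,G));

Derivation:
internal I2 with children ['R', 'F', 'I1', 'I0']
  leaf 'R' → 'R'
  leaf 'F' → 'F'
  internal I1 with children ['Z', 'M']
    leaf 'Z' → 'Z'
    leaf 'M' → 'M'
  → '(Z,M)'
  internal I0 with children ['D', 'E', 'A', 'G']
    leaf 'D' → 'D'
    leaf 'E' → 'E'
    leaf 'A' → 'A'
    leaf 'G' → 'G'
  → '(D,E,A,G)'
→ '(R,F,(Z,M),(D,E,A,G))'
Final: (R,F,(Z,M),(D,E,A,G));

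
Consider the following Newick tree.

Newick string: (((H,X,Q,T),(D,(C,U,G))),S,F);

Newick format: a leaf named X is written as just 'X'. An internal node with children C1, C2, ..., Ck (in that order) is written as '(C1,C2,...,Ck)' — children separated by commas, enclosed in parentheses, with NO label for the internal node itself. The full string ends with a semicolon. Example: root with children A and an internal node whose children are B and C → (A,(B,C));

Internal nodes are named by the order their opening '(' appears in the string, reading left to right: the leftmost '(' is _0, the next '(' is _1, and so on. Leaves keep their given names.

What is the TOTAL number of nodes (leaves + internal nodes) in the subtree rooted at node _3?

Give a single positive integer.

Newick: (((H,X,Q,T),(D,(C,U,G))),S,F);
Locate _3: it is the '(' at position 12 (the 4th '(' reading left to right).
Query: subtree rooted at _3
_3: subtree_size = 1 + 5
  D: subtree_size = 1 + 0
  _4: subtree_size = 1 + 3
    C: subtree_size = 1 + 0
    U: subtree_size = 1 + 0
    G: subtree_size = 1 + 0
Total subtree size of _3: 6

Answer: 6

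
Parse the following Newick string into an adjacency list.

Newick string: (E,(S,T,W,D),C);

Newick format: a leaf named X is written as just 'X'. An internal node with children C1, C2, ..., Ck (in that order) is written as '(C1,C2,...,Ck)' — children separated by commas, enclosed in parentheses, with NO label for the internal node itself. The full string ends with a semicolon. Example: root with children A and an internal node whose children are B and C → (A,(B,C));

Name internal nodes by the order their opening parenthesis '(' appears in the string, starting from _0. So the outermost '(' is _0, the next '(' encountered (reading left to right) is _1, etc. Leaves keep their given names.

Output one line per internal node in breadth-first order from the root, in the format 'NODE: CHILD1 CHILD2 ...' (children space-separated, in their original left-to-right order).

Input: (E,(S,T,W,D),C);
Scanning left-to-right, naming '(' by encounter order:
  pos 0: '(' -> open internal node _0 (depth 1)
  pos 3: '(' -> open internal node _1 (depth 2)
  pos 11: ')' -> close internal node _1 (now at depth 1)
  pos 14: ')' -> close internal node _0 (now at depth 0)
Total internal nodes: 2
BFS adjacency from root:
  _0: E _1 C
  _1: S T W D

Answer: _0: E _1 C
_1: S T W D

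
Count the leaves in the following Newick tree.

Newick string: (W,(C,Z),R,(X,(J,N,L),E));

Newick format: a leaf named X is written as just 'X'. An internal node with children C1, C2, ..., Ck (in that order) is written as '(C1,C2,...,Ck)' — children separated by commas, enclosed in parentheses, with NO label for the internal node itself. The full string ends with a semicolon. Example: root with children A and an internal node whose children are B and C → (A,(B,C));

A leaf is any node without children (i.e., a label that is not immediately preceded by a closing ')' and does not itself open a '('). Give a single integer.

Answer: 9

Derivation:
Newick: (W,(C,Z),R,(X,(J,N,L),E));
Scan left-to-right; a leaf is any maximal label run not followed by '(':
  pos 1: leaf 'W' → count = 1
  pos 4: leaf 'C' → count = 2
  pos 6: leaf 'Z' → count = 3
  pos 9: leaf 'R' → count = 4
  pos 12: leaf 'X' → count = 5
  pos 15: leaf 'J' → count = 6
  pos 17: leaf 'N' → count = 7
  pos 19: leaf 'L' → count = 8
  pos 22: leaf 'E' → count = 9
Total leaves: 9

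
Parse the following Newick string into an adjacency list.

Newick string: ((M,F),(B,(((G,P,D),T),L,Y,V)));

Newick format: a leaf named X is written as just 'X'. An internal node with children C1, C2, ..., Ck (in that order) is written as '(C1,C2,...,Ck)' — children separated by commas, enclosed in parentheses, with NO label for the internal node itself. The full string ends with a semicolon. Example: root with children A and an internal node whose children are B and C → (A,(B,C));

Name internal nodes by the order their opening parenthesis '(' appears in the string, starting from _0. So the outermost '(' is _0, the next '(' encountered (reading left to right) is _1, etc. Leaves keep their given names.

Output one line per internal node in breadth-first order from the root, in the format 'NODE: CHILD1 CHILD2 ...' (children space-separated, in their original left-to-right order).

Input: ((M,F),(B,(((G,P,D),T),L,Y,V)));
Scanning left-to-right, naming '(' by encounter order:
  pos 0: '(' -> open internal node _0 (depth 1)
  pos 1: '(' -> open internal node _1 (depth 2)
  pos 5: ')' -> close internal node _1 (now at depth 1)
  pos 7: '(' -> open internal node _2 (depth 2)
  pos 10: '(' -> open internal node _3 (depth 3)
  pos 11: '(' -> open internal node _4 (depth 4)
  pos 12: '(' -> open internal node _5 (depth 5)
  pos 18: ')' -> close internal node _5 (now at depth 4)
  pos 21: ')' -> close internal node _4 (now at depth 3)
  pos 28: ')' -> close internal node _3 (now at depth 2)
  pos 29: ')' -> close internal node _2 (now at depth 1)
  pos 30: ')' -> close internal node _0 (now at depth 0)
Total internal nodes: 6
BFS adjacency from root:
  _0: _1 _2
  _1: M F
  _2: B _3
  _3: _4 L Y V
  _4: _5 T
  _5: G P D

Answer: _0: _1 _2
_1: M F
_2: B _3
_3: _4 L Y V
_4: _5 T
_5: G P D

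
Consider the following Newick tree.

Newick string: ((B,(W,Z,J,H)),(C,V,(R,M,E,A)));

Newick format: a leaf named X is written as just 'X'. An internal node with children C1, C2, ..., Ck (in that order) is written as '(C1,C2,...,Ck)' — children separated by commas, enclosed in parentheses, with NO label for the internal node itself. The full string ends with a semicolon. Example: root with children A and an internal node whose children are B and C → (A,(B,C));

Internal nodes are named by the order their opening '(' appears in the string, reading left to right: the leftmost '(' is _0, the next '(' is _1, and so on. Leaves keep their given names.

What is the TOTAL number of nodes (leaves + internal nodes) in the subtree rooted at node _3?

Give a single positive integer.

Newick: ((B,(W,Z,J,H)),(C,V,(R,M,E,A)));
Locate _3: it is the '(' at position 15 (the 4th '(' reading left to right).
Query: subtree rooted at _3
_3: subtree_size = 1 + 7
  C: subtree_size = 1 + 0
  V: subtree_size = 1 + 0
  _4: subtree_size = 1 + 4
    R: subtree_size = 1 + 0
    M: subtree_size = 1 + 0
    E: subtree_size = 1 + 0
    A: subtree_size = 1 + 0
Total subtree size of _3: 8

Answer: 8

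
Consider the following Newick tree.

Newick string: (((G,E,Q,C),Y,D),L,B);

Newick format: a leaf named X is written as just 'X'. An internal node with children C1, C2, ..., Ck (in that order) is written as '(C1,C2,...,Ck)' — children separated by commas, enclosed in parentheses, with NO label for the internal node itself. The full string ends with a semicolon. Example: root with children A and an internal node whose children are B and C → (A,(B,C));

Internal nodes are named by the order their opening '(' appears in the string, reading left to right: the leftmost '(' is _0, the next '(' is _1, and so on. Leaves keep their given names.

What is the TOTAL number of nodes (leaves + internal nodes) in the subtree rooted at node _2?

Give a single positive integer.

Answer: 5

Derivation:
Newick: (((G,E,Q,C),Y,D),L,B);
Locate _2: it is the '(' at position 2 (the 3rd '(' reading left to right).
Query: subtree rooted at _2
_2: subtree_size = 1 + 4
  G: subtree_size = 1 + 0
  E: subtree_size = 1 + 0
  Q: subtree_size = 1 + 0
  C: subtree_size = 1 + 0
Total subtree size of _2: 5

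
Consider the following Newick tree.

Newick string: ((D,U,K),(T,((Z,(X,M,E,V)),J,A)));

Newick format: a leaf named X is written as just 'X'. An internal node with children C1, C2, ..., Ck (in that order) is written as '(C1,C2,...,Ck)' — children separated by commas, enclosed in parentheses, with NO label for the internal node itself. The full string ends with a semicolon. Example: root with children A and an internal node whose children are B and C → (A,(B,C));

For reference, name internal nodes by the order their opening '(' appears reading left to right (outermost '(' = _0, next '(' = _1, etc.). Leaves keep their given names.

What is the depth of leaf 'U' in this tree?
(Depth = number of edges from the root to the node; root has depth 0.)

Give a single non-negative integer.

Answer: 2

Derivation:
Newick: ((D,U,K),(T,((Z,(X,M,E,V)),J,A)));
Naming internals by '(' encounter order: outermost '(' = _0, next = _1, ...
Query node: U
Path from root: _0 -> _1 -> U
Depth of U: 2 (number of edges from root)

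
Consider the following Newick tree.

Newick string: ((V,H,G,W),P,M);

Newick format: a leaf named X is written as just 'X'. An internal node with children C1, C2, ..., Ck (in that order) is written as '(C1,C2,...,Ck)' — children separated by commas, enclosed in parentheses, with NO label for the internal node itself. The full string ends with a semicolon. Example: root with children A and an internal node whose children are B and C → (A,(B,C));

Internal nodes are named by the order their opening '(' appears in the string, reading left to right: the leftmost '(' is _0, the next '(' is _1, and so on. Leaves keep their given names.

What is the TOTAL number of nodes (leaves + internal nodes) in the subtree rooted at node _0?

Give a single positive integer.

Newick: ((V,H,G,W),P,M);
Locate _0: it is the '(' at position 0 (the 1st '(' reading left to right).
Query: subtree rooted at _0
_0: subtree_size = 1 + 7
  _1: subtree_size = 1 + 4
    V: subtree_size = 1 + 0
    H: subtree_size = 1 + 0
    G: subtree_size = 1 + 0
    W: subtree_size = 1 + 0
  P: subtree_size = 1 + 0
  M: subtree_size = 1 + 0
Total subtree size of _0: 8

Answer: 8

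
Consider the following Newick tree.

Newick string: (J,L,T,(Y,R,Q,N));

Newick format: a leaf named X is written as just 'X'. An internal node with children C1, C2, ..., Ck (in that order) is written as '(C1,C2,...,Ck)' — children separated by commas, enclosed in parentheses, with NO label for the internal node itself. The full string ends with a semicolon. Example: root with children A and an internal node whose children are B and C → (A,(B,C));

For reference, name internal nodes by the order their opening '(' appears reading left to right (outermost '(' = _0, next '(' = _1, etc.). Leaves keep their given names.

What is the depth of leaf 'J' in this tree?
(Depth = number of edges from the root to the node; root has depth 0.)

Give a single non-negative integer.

Answer: 1

Derivation:
Newick: (J,L,T,(Y,R,Q,N));
Naming internals by '(' encounter order: outermost '(' = _0, next = _1, ...
Query node: J
Path from root: _0 -> J
Depth of J: 1 (number of edges from root)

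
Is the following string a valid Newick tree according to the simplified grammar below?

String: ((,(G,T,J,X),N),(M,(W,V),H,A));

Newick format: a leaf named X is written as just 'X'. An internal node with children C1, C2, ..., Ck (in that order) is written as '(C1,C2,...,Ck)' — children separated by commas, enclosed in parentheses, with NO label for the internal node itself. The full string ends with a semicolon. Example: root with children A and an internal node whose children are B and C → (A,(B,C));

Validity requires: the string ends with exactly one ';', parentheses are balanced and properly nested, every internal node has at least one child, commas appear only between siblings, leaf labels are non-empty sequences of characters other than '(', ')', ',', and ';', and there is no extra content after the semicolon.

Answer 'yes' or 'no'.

Input: ((,(G,T,J,X),N),(M,(W,V),H,A));
Paren balance: 5 '(' vs 5 ')' OK
Ends with single ';': True
Full parse: FAILS (empty leaf label at pos 2)
Valid: False

Answer: no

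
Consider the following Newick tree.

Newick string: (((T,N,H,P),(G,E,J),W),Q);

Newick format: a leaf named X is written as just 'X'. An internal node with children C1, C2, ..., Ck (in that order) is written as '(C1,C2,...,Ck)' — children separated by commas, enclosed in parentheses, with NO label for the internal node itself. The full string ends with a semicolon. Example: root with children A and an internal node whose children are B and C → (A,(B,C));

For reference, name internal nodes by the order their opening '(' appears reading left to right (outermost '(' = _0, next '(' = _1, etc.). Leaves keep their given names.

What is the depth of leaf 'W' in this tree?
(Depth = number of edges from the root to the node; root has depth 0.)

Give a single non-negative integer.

Newick: (((T,N,H,P),(G,E,J),W),Q);
Naming internals by '(' encounter order: outermost '(' = _0, next = _1, ...
Query node: W
Path from root: _0 -> _1 -> W
Depth of W: 2 (number of edges from root)

Answer: 2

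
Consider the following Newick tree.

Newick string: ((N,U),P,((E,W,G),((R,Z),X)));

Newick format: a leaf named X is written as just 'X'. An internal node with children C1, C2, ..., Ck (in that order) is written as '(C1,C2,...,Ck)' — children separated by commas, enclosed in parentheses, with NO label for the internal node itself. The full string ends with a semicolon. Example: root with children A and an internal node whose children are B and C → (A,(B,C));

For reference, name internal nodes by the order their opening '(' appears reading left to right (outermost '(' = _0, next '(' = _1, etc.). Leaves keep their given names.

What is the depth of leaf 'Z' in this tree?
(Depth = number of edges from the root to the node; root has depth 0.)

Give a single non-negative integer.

Answer: 4

Derivation:
Newick: ((N,U),P,((E,W,G),((R,Z),X)));
Naming internals by '(' encounter order: outermost '(' = _0, next = _1, ...
Query node: Z
Path from root: _0 -> _2 -> _4 -> _5 -> Z
Depth of Z: 4 (number of edges from root)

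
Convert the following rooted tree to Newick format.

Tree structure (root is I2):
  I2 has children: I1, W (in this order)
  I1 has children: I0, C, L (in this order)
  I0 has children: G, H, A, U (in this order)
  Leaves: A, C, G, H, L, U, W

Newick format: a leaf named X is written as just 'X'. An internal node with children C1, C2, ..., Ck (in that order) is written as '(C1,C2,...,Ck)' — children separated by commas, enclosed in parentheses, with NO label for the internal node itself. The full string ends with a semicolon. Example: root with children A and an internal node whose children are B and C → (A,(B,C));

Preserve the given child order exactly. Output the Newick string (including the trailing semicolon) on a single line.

internal I2 with children ['I1', 'W']
  internal I1 with children ['I0', 'C', 'L']
    internal I0 with children ['G', 'H', 'A', 'U']
      leaf 'G' → 'G'
      leaf 'H' → 'H'
      leaf 'A' → 'A'
      leaf 'U' → 'U'
    → '(G,H,A,U)'
    leaf 'C' → 'C'
    leaf 'L' → 'L'
  → '((G,H,A,U),C,L)'
  leaf 'W' → 'W'
→ '(((G,H,A,U),C,L),W)'
Final: (((G,H,A,U),C,L),W);

Answer: (((G,H,A,U),C,L),W);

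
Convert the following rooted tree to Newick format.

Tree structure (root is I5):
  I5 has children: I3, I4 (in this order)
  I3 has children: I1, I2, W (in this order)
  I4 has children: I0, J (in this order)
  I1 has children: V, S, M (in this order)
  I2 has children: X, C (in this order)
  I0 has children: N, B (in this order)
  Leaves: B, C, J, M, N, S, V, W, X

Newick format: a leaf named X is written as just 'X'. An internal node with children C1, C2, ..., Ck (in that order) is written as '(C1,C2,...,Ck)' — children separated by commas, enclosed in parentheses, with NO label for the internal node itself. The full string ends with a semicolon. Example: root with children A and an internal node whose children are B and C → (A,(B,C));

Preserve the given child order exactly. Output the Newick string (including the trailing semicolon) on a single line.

internal I5 with children ['I3', 'I4']
  internal I3 with children ['I1', 'I2', 'W']
    internal I1 with children ['V', 'S', 'M']
      leaf 'V' → 'V'
      leaf 'S' → 'S'
      leaf 'M' → 'M'
    → '(V,S,M)'
    internal I2 with children ['X', 'C']
      leaf 'X' → 'X'
      leaf 'C' → 'C'
    → '(X,C)'
    leaf 'W' → 'W'
  → '((V,S,M),(X,C),W)'
  internal I4 with children ['I0', 'J']
    internal I0 with children ['N', 'B']
      leaf 'N' → 'N'
      leaf 'B' → 'B'
    → '(N,B)'
    leaf 'J' → 'J'
  → '((N,B),J)'
→ '(((V,S,M),(X,C),W),((N,B),J))'
Final: (((V,S,M),(X,C),W),((N,B),J));

Answer: (((V,S,M),(X,C),W),((N,B),J));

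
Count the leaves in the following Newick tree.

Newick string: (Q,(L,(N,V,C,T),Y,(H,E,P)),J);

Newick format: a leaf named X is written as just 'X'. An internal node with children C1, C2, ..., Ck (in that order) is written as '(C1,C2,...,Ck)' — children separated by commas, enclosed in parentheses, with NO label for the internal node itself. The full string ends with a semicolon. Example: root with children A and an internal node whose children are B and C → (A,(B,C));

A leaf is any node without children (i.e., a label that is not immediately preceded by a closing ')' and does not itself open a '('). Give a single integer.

Answer: 11

Derivation:
Newick: (Q,(L,(N,V,C,T),Y,(H,E,P)),J);
Scan left-to-right; a leaf is any maximal label run not followed by '(':
  pos 1: leaf 'Q' → count = 1
  pos 4: leaf 'L' → count = 2
  pos 7: leaf 'N' → count = 3
  pos 9: leaf 'V' → count = 4
  pos 11: leaf 'C' → count = 5
  pos 13: leaf 'T' → count = 6
  pos 16: leaf 'Y' → count = 7
  pos 19: leaf 'H' → count = 8
  pos 21: leaf 'E' → count = 9
  pos 23: leaf 'P' → count = 10
  pos 27: leaf 'J' → count = 11
Total leaves: 11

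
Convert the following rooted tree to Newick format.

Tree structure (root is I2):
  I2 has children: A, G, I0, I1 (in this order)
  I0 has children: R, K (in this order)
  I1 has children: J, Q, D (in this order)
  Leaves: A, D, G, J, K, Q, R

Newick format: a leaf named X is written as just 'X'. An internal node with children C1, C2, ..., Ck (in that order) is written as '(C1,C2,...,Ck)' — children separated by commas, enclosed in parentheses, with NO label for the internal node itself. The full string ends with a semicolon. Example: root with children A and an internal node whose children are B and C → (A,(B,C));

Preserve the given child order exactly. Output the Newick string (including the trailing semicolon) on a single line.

Answer: (A,G,(R,K),(J,Q,D));

Derivation:
internal I2 with children ['A', 'G', 'I0', 'I1']
  leaf 'A' → 'A'
  leaf 'G' → 'G'
  internal I0 with children ['R', 'K']
    leaf 'R' → 'R'
    leaf 'K' → 'K'
  → '(R,K)'
  internal I1 with children ['J', 'Q', 'D']
    leaf 'J' → 'J'
    leaf 'Q' → 'Q'
    leaf 'D' → 'D'
  → '(J,Q,D)'
→ '(A,G,(R,K),(J,Q,D))'
Final: (A,G,(R,K),(J,Q,D));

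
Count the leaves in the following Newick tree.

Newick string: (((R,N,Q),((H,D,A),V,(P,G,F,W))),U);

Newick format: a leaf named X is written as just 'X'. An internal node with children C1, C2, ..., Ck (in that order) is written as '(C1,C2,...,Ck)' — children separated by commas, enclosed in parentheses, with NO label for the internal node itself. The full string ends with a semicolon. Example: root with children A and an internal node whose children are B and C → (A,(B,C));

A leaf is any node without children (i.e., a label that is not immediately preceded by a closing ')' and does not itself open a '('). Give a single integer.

Answer: 12

Derivation:
Newick: (((R,N,Q),((H,D,A),V,(P,G,F,W))),U);
Scan left-to-right; a leaf is any maximal label run not followed by '(':
  pos 3: leaf 'R' → count = 1
  pos 5: leaf 'N' → count = 2
  pos 7: leaf 'Q' → count = 3
  pos 12: leaf 'H' → count = 4
  pos 14: leaf 'D' → count = 5
  pos 16: leaf 'A' → count = 6
  pos 19: leaf 'V' → count = 7
  pos 22: leaf 'P' → count = 8
  pos 24: leaf 'G' → count = 9
  pos 26: leaf 'F' → count = 10
  pos 28: leaf 'W' → count = 11
  pos 33: leaf 'U' → count = 12
Total leaves: 12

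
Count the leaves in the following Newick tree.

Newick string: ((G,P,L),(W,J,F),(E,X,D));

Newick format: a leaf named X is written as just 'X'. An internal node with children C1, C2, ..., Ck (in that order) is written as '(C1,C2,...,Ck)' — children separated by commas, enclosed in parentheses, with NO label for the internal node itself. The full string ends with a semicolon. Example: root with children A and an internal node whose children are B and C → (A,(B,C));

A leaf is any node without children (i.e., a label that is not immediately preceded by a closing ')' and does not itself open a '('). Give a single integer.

Answer: 9

Derivation:
Newick: ((G,P,L),(W,J,F),(E,X,D));
Scan left-to-right; a leaf is any maximal label run not followed by '(':
  pos 2: leaf 'G' → count = 1
  pos 4: leaf 'P' → count = 2
  pos 6: leaf 'L' → count = 3
  pos 10: leaf 'W' → count = 4
  pos 12: leaf 'J' → count = 5
  pos 14: leaf 'F' → count = 6
  pos 18: leaf 'E' → count = 7
  pos 20: leaf 'X' → count = 8
  pos 22: leaf 'D' → count = 9
Total leaves: 9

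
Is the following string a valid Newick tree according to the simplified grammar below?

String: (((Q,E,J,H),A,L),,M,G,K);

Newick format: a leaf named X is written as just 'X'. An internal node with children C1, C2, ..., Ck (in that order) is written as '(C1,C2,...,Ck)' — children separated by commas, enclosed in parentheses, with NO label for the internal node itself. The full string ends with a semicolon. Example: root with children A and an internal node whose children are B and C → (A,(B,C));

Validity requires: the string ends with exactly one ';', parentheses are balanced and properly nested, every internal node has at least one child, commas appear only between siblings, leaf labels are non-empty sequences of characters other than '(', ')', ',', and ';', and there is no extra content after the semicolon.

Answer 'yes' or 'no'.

Answer: no

Derivation:
Input: (((Q,E,J,H),A,L),,M,G,K);
Paren balance: 3 '(' vs 3 ')' OK
Ends with single ';': True
Full parse: FAILS (empty leaf label at pos 17)
Valid: False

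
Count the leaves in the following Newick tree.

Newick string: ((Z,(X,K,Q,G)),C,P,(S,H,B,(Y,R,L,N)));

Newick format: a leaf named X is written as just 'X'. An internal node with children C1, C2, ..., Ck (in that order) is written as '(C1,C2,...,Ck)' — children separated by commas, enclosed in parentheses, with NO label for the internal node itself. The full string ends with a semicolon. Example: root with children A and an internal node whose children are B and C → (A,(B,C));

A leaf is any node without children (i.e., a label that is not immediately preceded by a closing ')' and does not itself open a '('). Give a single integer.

Answer: 14

Derivation:
Newick: ((Z,(X,K,Q,G)),C,P,(S,H,B,(Y,R,L,N)));
Scan left-to-right; a leaf is any maximal label run not followed by '(':
  pos 2: leaf 'Z' → count = 1
  pos 5: leaf 'X' → count = 2
  pos 7: leaf 'K' → count = 3
  pos 9: leaf 'Q' → count = 4
  pos 11: leaf 'G' → count = 5
  pos 15: leaf 'C' → count = 6
  pos 17: leaf 'P' → count = 7
  pos 20: leaf 'S' → count = 8
  pos 22: leaf 'H' → count = 9
  pos 24: leaf 'B' → count = 10
  pos 27: leaf 'Y' → count = 11
  pos 29: leaf 'R' → count = 12
  pos 31: leaf 'L' → count = 13
  pos 33: leaf 'N' → count = 14
Total leaves: 14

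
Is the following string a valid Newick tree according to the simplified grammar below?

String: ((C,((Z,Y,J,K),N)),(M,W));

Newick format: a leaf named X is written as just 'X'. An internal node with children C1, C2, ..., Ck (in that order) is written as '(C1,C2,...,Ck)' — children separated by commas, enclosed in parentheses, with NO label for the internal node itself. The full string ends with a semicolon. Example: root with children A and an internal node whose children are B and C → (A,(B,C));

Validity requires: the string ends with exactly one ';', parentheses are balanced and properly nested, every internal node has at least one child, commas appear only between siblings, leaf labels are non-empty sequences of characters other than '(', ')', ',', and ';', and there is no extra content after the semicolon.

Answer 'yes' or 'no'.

Input: ((C,((Z,Y,J,K),N)),(M,W));
Paren balance: 5 '(' vs 5 ')' OK
Ends with single ';': True
Full parse: OK
Valid: True

Answer: yes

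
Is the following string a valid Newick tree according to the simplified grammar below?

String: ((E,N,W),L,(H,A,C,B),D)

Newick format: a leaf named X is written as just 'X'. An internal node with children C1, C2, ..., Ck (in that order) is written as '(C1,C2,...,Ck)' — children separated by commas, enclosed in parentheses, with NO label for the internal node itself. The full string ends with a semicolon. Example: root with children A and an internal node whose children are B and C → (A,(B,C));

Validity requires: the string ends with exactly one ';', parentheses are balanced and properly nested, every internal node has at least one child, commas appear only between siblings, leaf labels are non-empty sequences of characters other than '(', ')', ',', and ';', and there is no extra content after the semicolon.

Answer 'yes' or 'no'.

Input: ((E,N,W),L,(H,A,C,B),D)
Paren balance: 3 '(' vs 3 ')' OK
Ends with single ';': False
Full parse: FAILS (must end with ;)
Valid: False

Answer: no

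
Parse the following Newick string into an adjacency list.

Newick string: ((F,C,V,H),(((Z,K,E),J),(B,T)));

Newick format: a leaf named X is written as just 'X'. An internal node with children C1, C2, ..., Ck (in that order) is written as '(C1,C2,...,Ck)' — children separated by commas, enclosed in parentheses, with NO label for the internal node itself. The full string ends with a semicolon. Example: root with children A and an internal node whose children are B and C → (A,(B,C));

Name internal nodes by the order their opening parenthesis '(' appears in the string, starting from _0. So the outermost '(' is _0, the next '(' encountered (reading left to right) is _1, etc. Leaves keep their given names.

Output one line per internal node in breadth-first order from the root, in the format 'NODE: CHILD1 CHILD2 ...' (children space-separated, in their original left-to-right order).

Input: ((F,C,V,H),(((Z,K,E),J),(B,T)));
Scanning left-to-right, naming '(' by encounter order:
  pos 0: '(' -> open internal node _0 (depth 1)
  pos 1: '(' -> open internal node _1 (depth 2)
  pos 9: ')' -> close internal node _1 (now at depth 1)
  pos 11: '(' -> open internal node _2 (depth 2)
  pos 12: '(' -> open internal node _3 (depth 3)
  pos 13: '(' -> open internal node _4 (depth 4)
  pos 19: ')' -> close internal node _4 (now at depth 3)
  pos 22: ')' -> close internal node _3 (now at depth 2)
  pos 24: '(' -> open internal node _5 (depth 3)
  pos 28: ')' -> close internal node _5 (now at depth 2)
  pos 29: ')' -> close internal node _2 (now at depth 1)
  pos 30: ')' -> close internal node _0 (now at depth 0)
Total internal nodes: 6
BFS adjacency from root:
  _0: _1 _2
  _1: F C V H
  _2: _3 _5
  _3: _4 J
  _5: B T
  _4: Z K E

Answer: _0: _1 _2
_1: F C V H
_2: _3 _5
_3: _4 J
_5: B T
_4: Z K E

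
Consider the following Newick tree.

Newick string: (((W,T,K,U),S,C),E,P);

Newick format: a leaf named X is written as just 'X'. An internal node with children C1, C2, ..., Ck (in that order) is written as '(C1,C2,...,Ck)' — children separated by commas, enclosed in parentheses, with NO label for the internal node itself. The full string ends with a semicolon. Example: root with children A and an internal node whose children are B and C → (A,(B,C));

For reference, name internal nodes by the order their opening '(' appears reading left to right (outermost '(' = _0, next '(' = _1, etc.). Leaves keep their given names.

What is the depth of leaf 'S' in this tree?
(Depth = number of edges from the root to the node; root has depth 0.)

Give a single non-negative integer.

Newick: (((W,T,K,U),S,C),E,P);
Naming internals by '(' encounter order: outermost '(' = _0, next = _1, ...
Query node: S
Path from root: _0 -> _1 -> S
Depth of S: 2 (number of edges from root)

Answer: 2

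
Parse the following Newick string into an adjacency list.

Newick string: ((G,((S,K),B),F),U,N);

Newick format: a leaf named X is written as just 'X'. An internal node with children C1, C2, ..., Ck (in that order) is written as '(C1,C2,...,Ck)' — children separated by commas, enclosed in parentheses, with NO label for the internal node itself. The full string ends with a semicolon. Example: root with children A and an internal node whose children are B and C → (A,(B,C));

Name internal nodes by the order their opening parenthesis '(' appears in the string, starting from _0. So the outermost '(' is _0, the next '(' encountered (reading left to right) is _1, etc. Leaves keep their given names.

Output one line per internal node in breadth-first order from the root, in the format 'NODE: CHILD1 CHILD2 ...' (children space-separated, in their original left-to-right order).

Input: ((G,((S,K),B),F),U,N);
Scanning left-to-right, naming '(' by encounter order:
  pos 0: '(' -> open internal node _0 (depth 1)
  pos 1: '(' -> open internal node _1 (depth 2)
  pos 4: '(' -> open internal node _2 (depth 3)
  pos 5: '(' -> open internal node _3 (depth 4)
  pos 9: ')' -> close internal node _3 (now at depth 3)
  pos 12: ')' -> close internal node _2 (now at depth 2)
  pos 15: ')' -> close internal node _1 (now at depth 1)
  pos 20: ')' -> close internal node _0 (now at depth 0)
Total internal nodes: 4
BFS adjacency from root:
  _0: _1 U N
  _1: G _2 F
  _2: _3 B
  _3: S K

Answer: _0: _1 U N
_1: G _2 F
_2: _3 B
_3: S K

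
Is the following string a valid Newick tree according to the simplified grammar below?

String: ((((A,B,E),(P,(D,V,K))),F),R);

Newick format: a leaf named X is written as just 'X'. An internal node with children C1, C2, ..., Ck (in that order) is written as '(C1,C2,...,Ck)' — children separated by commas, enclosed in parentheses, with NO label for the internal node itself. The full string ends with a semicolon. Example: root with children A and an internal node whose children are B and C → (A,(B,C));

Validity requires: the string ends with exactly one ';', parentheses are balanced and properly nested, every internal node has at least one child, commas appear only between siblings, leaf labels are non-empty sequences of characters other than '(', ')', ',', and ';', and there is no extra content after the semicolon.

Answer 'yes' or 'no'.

Answer: yes

Derivation:
Input: ((((A,B,E),(P,(D,V,K))),F),R);
Paren balance: 6 '(' vs 6 ')' OK
Ends with single ';': True
Full parse: OK
Valid: True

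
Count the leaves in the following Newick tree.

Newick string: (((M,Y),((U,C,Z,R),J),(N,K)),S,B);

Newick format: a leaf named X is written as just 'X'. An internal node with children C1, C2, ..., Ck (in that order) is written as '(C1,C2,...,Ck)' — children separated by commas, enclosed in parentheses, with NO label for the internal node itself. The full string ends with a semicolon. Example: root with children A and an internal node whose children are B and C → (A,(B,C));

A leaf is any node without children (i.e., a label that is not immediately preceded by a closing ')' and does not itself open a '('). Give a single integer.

Newick: (((M,Y),((U,C,Z,R),J),(N,K)),S,B);
Scan left-to-right; a leaf is any maximal label run not followed by '(':
  pos 3: leaf 'M' → count = 1
  pos 5: leaf 'Y' → count = 2
  pos 10: leaf 'U' → count = 3
  pos 12: leaf 'C' → count = 4
  pos 14: leaf 'Z' → count = 5
  pos 16: leaf 'R' → count = 6
  pos 19: leaf 'J' → count = 7
  pos 23: leaf 'N' → count = 8
  pos 25: leaf 'K' → count = 9
  pos 29: leaf 'S' → count = 10
  pos 31: leaf 'B' → count = 11
Total leaves: 11

Answer: 11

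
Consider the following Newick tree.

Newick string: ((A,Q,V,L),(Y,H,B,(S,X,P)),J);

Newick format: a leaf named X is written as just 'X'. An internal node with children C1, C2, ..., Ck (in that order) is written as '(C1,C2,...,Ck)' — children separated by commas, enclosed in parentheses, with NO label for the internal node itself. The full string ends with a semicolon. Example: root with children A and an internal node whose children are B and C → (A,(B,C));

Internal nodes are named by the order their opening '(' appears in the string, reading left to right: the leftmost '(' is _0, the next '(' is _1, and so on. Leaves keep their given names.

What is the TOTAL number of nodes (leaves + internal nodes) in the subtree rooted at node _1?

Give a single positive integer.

Newick: ((A,Q,V,L),(Y,H,B,(S,X,P)),J);
Locate _1: it is the '(' at position 1 (the 2nd '(' reading left to right).
Query: subtree rooted at _1
_1: subtree_size = 1 + 4
  A: subtree_size = 1 + 0
  Q: subtree_size = 1 + 0
  V: subtree_size = 1 + 0
  L: subtree_size = 1 + 0
Total subtree size of _1: 5

Answer: 5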